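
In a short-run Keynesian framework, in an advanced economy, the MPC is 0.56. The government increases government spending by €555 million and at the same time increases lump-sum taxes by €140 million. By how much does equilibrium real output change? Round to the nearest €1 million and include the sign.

Expenditure multiplier = 1/(1 − MPC) = 1/(1 − 0.56) = 1/0.44 ≈ 2.273.
ΔG contributes k·ΔG = (+€555 million) / 0.44 ≈ +€1,261.4 million.
ΔT of +€140 million changes first-round spending by −c·ΔT = −€78.4 million, contributing k·(−c·ΔT) = (−€78.4 million) / 0.44 ≈ −€178.2 million.
Net ΔY = k(ΔG − c·ΔT) = (+€476.6 million) / 0.44 ≈ +€1,083 million.

+€1,083 million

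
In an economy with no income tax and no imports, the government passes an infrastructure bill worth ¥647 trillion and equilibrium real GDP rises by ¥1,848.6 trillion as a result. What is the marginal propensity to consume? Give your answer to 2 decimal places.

0.65

Implied spending multiplier k = ΔY/ΔG = 1,848.6/647 ≈ 2.8572.
Since k = 1/(1 − MPC), MPC = 1 − 1/k = 1 − ΔG/ΔY = 1 − 647/1,848.6 ≈ 0.65.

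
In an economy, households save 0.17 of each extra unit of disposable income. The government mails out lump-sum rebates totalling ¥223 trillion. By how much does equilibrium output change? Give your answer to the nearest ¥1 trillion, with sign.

MPC = 1 − MPS = 1 − 0.17 = 0.83.
A lump-sum tax change of −¥223 trillion shifts disposable income by +¥223 trillion; first-round consumption changes by −c × ΔT = −0.83 × (−¥223 trillion) = +¥185.09 trillion.
Expenditure multiplier = 1/(1 − MPC) = 1/(1 − 0.83) = 1/0.17 ≈ 5.882.
The tax multiplier is −c × k ≈ −4.882, so ΔY = k × (−c·ΔT) = (+¥185.09 trillion) / 0.17 ≈ +¥1,089 trillion.

+¥1,089 trillion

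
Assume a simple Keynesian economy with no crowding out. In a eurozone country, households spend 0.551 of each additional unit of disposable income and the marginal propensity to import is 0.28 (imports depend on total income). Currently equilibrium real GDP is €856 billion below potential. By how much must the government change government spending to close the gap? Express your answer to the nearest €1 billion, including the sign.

Spending multiplier = 1/(1 − c + m) = 1/(1 − 0.551 + 0.28) = 1/0.729 ≈ 1.372.
Need ΔY = +€856 billion, so ΔG = ΔY/k = (+€856 billion) × 0.729 ≈ +€624 billion.
The government should increase government spending by €624 billion.

+€624 billion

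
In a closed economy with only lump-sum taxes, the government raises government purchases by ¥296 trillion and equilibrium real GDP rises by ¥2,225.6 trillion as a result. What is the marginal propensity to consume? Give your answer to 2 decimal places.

0.87

Implied spending multiplier k = ΔY/ΔG = 2,225.6/296 ≈ 7.5189.
Since k = 1/(1 − MPC), MPC = 1 − 1/k = 1 − ΔG/ΔY = 1 − 296/2,225.6 ≈ 0.87.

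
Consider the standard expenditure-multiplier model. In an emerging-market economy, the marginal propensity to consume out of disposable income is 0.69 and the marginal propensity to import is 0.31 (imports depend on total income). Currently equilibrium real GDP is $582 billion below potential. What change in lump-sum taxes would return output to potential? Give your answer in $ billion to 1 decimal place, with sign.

−$523.0 billion

Spending multiplier = 1/(1 − c + m) = 1/(1 − 0.69 + 0.31) = 1/0.62 ≈ 1.613.
Tax multiplier = −c·k = −0.69/0.62 ≈ −1.113. Need ΔY = +$582 billion, so ΔT = ΔY/(−c·k) = −(+$582 billion) × 0.62 / 0.69 ≈ −$523 billion.
The government should cut lump-sum taxes by $523 billion.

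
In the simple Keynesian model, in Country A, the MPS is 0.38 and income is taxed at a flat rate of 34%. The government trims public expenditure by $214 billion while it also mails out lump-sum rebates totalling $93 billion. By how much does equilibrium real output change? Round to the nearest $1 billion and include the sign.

−$265 billion

MPC = 1 − MPS = 1 − 0.38 = 0.62.
Expenditure multiplier = 1/(1 − c(1−t)) = 1/(1 − 0.62×0.66) = 1/0.5908 ≈ 1.693.
ΔG contributes k·ΔG = (−$214 billion) / 0.5908 ≈ −$362.2 billion.
ΔT of −$93 billion changes first-round spending by −c·ΔT = +$57.66 billion, contributing k·(−c·ΔT) = (+$57.66 billion) / 0.5908 ≈ +$97.6 billion.
Net ΔY = k(ΔG − c·ΔT) = (−$156.34 billion) / 0.5908 ≈ −$265 billion.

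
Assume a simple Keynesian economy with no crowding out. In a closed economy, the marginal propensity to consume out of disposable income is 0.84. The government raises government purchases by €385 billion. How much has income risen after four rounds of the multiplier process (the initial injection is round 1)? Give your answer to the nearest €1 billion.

€1,208 billion

Round 1 adds ΔG = €385 billion; each later round is MPC = 0.84 times the previous.
After 4 rounds: 385 + 323.4 + 271.656 + 228.19104 = ΔG·(1 − c^4)/(1 − c) = 385 × (1 − 0.49787136)/0.16 ≈ €1,208 billion.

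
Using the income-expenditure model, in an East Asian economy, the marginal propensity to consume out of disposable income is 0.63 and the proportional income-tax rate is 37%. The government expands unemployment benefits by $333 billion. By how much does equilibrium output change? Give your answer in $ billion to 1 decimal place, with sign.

The transfer change shifts disposable income by +$333 billion, so first-round consumption changes by c·ΔTR = 0.63 × (+$333 billion) = +$209.79 billion.
Expenditure multiplier = 1/(1 − c(1−t)) = 1/(1 − 0.63×0.63) = 1/0.6031 ≈ 1.658.
The transfer multiplier is c × k ≈ 1.045, so ΔY = k × (c·ΔTR) = (+$209.79 billion) / 0.6031 ≈ +$347.9 billion.

+$347.9 billion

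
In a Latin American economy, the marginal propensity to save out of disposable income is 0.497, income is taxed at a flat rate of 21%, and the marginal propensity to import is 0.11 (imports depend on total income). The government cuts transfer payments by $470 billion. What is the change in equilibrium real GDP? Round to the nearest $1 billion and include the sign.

MPC = 1 − MPS = 1 − 0.497 = 0.503.
The transfer change shifts disposable income by −$470 billion, so first-round consumption changes by c·ΔTR = 0.503 × (−$470 billion) = −$236.41 billion.
Expenditure multiplier = 1/(1 − c(1−t) + m) = 1/(1 − 0.503×0.79 + 0.11) = 1/0.71263 ≈ 1.403.
The transfer multiplier is c × k ≈ 0.706, so ΔY = k × (c·ΔTR) = (−$236.41 billion) / 0.71263 ≈ −$332 billion.

−$332 billion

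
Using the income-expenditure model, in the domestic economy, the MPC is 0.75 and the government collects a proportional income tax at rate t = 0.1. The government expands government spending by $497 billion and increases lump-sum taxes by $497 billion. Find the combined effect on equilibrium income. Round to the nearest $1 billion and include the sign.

+$382 billion

Expenditure multiplier = 1/(1 − c(1−t)) = 1/(1 − 0.75×0.9) = 1/0.325 ≈ 3.077.
ΔG contributes k·ΔG = (+$497 billion) / 0.325 ≈ +$1,529.2 billion.
ΔT of +$497 billion changes first-round spending by −c·ΔT = −$372.75 billion, contributing k·(−c·ΔT) = (−$372.75 billion) / 0.325 ≈ −$1,146.9 billion.
Net ΔY = k(ΔG − c·ΔT) = (+$124.25 billion) / 0.325 ≈ +$382 billion.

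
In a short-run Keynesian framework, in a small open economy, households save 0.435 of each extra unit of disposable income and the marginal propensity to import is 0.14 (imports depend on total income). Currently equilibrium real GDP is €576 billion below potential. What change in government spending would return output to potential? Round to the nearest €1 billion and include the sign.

+€331 billion

MPC = 1 − MPS = 1 − 0.435 = 0.565.
Spending multiplier = 1/(1 − c + m) = 1/(1 − 0.565 + 0.14) = 1/0.575 ≈ 1.739.
Need ΔY = +€576 billion, so ΔG = ΔY/k = (+€576 billion) × 0.575 ≈ +€331 billion.
The government should increase government spending by €331 billion.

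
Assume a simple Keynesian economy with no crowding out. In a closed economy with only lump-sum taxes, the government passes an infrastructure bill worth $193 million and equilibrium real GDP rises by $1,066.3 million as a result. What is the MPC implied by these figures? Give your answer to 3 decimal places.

Implied spending multiplier k = ΔY/ΔG = 1,066.3/193 ≈ 5.5249.
Since k = 1/(1 − MPC), MPC = 1 − 1/k = 1 − ΔG/ΔY = 1 − 193/1,066.3 ≈ 0.819.

0.819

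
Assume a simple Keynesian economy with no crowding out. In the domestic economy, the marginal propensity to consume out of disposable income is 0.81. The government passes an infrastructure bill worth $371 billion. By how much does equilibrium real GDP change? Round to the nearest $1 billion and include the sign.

Government-spending multiplier = 1/(1 − MPC) = 1/(1 − 0.81) = 1/0.19 ≈ 5.263.
ΔY = k × ΔG = (+$371 billion) / 0.19 ≈ +$1,953 billion.

+$1,953 billion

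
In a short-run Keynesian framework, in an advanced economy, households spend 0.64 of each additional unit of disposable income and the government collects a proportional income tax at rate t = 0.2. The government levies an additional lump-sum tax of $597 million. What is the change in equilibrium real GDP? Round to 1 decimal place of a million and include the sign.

−$783.0 million

A lump-sum tax change of +$597 million shifts disposable income by −$597 million; first-round consumption changes by −c × ΔT = −0.64 × (+$597 million) = −$382.08 million.
Expenditure multiplier = 1/(1 − c(1−t)) = 1/(1 − 0.64×0.8) = 1/0.488 ≈ 2.049.
The tax multiplier is −c × k ≈ −1.311, so ΔY = k × (−c·ΔT) = (−$382.08 million) / 0.488 ≈ −$783 million.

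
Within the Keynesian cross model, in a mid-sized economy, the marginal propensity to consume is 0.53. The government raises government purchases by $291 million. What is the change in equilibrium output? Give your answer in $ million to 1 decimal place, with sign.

+$619.1 million

Government-spending multiplier = 1/(1 − MPC) = 1/(1 − 0.53) = 1/0.47 ≈ 2.128.
ΔY = k × ΔG = (+$291 million) / 0.47 ≈ +$619.1 million.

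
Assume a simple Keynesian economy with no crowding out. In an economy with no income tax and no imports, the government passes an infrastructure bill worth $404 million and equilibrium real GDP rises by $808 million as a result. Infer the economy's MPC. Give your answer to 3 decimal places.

Implied spending multiplier k = ΔY/ΔG = 808/404 = 2.
Since k = 1/(1 − MPC), MPC = 1 − 1/k = 1 − ΔG/ΔY = 1 − 404/808 = 0.500.

0.500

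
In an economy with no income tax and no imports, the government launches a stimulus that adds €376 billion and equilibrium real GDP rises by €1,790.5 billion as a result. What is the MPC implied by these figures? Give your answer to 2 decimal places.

0.79

Implied spending multiplier k = ΔY/ΔG = 1,790.5/376 ≈ 4.762.
Since k = 1/(1 − MPC), MPC = 1 − 1/k = 1 − ΔG/ΔY = 1 − 376/1,790.5 ≈ 0.79.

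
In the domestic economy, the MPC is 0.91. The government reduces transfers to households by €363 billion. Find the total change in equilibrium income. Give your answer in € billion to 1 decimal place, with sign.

−€3,670.3 billion

The transfer change shifts disposable income by −€363 billion, so first-round consumption changes by c·ΔTR = 0.91 × (−€363 billion) = −€330.33 billion.
Expenditure multiplier = 1/(1 − MPC) = 1/(1 − 0.91) = 1/0.09 ≈ 11.111.
The transfer multiplier is c × k ≈ 10.111, so ΔY = k × (c·ΔTR) = (−€330.33 billion) / 0.09 ≈ −€3,670.3 billion.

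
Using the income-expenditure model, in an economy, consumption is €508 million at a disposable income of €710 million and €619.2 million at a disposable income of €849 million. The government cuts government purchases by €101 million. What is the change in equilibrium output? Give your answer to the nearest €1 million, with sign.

MPC = ΔC/ΔYd = (619.2 − 508)/(849 − 710) = 111.2/139 = 0.8.
Spending multiplier = 1/(1 − MPC) = 1/(1 − 0.8) = 1/0.2 = 5.
ΔY = k × ΔG = (−€101 million) / 0.2 = −€505 million.

−€505 million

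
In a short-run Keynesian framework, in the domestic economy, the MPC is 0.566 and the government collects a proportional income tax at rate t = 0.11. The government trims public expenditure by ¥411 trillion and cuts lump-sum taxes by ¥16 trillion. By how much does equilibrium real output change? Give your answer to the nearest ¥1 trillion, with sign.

−¥810 trillion

Expenditure multiplier = 1/(1 − c(1−t)) = 1/(1 − 0.566×0.89) = 1/0.49626 ≈ 2.015.
ΔG contributes k·ΔG = (−¥411 trillion) / 0.49626 ≈ −¥828.2 trillion.
ΔT of −¥16 trillion changes first-round spending by −c·ΔT = +¥9.056 trillion, contributing k·(−c·ΔT) = (+¥9.056 trillion) / 0.49626 ≈ +¥18.2 trillion.
Net ΔY = k(ΔG − c·ΔT) = (−¥401.944 trillion) / 0.49626 ≈ −¥810 trillion.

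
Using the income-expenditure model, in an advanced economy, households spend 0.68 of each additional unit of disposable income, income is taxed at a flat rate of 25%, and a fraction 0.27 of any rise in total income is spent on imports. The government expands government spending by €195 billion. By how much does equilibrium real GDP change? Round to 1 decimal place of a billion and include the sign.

+€256.6 billion

Spending multiplier = 1/(1 − c(1−t) + m) = 1/(1 − 0.68×0.75 + 0.27) = 1/0.76 ≈ 1.316.
ΔY = k × ΔG = (+€195 billion) / 0.76 ≈ +€256.6 billion.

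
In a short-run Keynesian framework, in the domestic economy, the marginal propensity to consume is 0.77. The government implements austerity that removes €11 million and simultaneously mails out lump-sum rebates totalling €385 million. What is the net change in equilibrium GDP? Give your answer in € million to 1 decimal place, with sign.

Expenditure multiplier = 1/(1 − MPC) = 1/(1 − 0.77) = 1/0.23 ≈ 4.348.
ΔG contributes k·ΔG = (−€11 million) / 0.23 ≈ −€47.8 million.
ΔT of −€385 million changes first-round spending by −c·ΔT = +€296.45 million, contributing k·(−c·ΔT) = (+€296.45 million) / 0.23 ≈ +€1,288.9 million.
Net ΔY = k(ΔG − c·ΔT) = (+€285.45 million) / 0.23 ≈ +€1,241.1 million.

+€1,241.1 million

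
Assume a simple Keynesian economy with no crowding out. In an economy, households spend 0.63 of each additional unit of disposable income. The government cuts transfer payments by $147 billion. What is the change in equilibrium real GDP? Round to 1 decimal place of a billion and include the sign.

−$250.3 billion

The transfer change shifts disposable income by −$147 billion, so first-round consumption changes by c·ΔTR = 0.63 × (−$147 billion) = −$92.61 billion.
Expenditure multiplier = 1/(1 − MPC) = 1/(1 − 0.63) = 1/0.37 ≈ 2.703.
The transfer multiplier is c × k ≈ 1.703, so ΔY = k × (c·ΔTR) = (−$92.61 billion) / 0.37 ≈ −$250.3 billion.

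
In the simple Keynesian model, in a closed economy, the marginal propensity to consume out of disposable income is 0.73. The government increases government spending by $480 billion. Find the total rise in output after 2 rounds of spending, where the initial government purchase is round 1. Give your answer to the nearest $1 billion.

$830 billion

Round 1 adds ΔG = $480 billion; each later round is MPC = 0.73 times the previous.
After 2 rounds: 480 + 350.4 = ΔG·(1 − c^2)/(1 − c) = 480 × (1 − 0.5329)/0.27 ≈ $830 billion.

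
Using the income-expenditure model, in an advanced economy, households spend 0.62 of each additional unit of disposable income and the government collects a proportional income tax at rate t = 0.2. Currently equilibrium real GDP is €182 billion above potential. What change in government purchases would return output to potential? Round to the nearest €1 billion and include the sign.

−€92 billion

Spending multiplier = 1/(1 − c(1−t)) = 1/(1 − 0.62×0.8) = 1/0.504 ≈ 1.984.
Need ΔY = −€182 billion, so ΔG = ΔY/k = (−€182 billion) × 0.504 ≈ −€92 billion.
The government should cut government purchases by €92 billion.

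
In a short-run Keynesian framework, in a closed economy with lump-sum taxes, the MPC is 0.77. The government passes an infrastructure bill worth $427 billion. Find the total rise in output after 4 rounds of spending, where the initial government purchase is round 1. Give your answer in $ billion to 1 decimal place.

$1,203.9 billion

Round 1 adds ΔG = $427 billion; each later round is MPC = 0.77 times the previous.
After 4 rounds: 427 + 328.79 + 253.1683 + 194.939591 = ΔG·(1 − c^4)/(1 − c) = 427 × (1 − 0.35153041)/0.23 ≈ $1,203.9 billion.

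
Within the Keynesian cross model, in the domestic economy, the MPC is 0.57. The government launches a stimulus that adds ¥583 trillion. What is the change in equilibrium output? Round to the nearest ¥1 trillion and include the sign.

+¥1,356 trillion

Spending multiplier = 1/(1 − MPC) = 1/(1 − 0.57) = 1/0.43 ≈ 2.326.
ΔY = k × ΔG = (+¥583 trillion) / 0.43 ≈ +¥1,356 trillion.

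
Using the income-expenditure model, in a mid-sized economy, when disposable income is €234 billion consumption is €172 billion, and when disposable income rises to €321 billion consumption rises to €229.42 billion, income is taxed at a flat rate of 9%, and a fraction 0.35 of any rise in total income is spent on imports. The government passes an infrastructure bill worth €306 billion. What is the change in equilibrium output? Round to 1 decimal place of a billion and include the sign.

+€408.3 billion

MPC = ΔC/ΔYd = (229.42 − 172)/(321 − 234) = 57.42/87 = 0.66.
Government-spending multiplier = 1/(1 − c(1−t) + m) = 1/(1 − 0.66×0.91 + 0.35) = 1/0.7494 ≈ 1.334.
ΔY = k × ΔG = (+€306 billion) / 0.7494 ≈ +€408.3 billion.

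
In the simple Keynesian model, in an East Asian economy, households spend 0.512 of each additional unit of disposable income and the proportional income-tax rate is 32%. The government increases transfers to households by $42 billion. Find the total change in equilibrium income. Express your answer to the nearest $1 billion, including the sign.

The transfer change shifts disposable income by +$42 billion, so first-round consumption changes by c·ΔTR = 0.512 × (+$42 billion) = +$21.504 billion.
Expenditure multiplier = 1/(1 − c(1−t)) = 1/(1 − 0.512×0.68) = 1/0.65184 ≈ 1.534.
The transfer multiplier is c × k ≈ 0.785, so ΔY = k × (c·ΔTR) = (+$21.504 billion) / 0.65184 ≈ +$33 billion.

+$33 billion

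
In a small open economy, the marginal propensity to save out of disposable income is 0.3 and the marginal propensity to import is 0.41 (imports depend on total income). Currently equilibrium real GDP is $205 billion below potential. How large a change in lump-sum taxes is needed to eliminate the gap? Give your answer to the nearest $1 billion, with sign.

−$208 billion

MPC = 1 − MPS = 1 − 0.3 = 0.7.
Spending multiplier = 1/(1 − c + m) = 1/(1 − 0.7 + 0.41) = 1/0.71 ≈ 1.408.
Tax multiplier = −c·k = −0.7/0.71 ≈ −0.986. Need ΔY = +$205 billion, so ΔT = ΔY/(−c·k) = −(+$205 billion) × 0.71 / 0.7 ≈ −$208 billion.
The government should cut lump-sum taxes by $208 billion.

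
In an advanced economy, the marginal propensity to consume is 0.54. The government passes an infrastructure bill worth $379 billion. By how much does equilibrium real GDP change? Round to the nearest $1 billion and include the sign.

Spending multiplier = 1/(1 − MPC) = 1/(1 − 0.54) = 1/0.46 ≈ 2.174.
ΔY = k × ΔG = (+$379 billion) / 0.46 ≈ +$824 billion.

+$824 billion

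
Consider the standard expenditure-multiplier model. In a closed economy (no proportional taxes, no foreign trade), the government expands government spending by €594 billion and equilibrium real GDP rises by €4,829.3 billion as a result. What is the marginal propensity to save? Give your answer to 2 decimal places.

0.12

Implied spending multiplier k = ΔY/ΔG = 4,829.3/594 ≈ 8.1301.
Since k = 1/(1 − MPC), MPC = 1 − 1/k = 1 − ΔG/ΔY = 1 − 594/4,829.3 ≈ 0.88.
MPS = 1 − MPC = 0.12.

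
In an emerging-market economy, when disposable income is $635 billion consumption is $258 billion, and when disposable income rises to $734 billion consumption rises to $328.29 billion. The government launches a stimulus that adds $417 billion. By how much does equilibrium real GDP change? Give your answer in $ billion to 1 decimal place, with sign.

MPC = ΔC/ΔYd = (328.29 − 258)/(734 − 635) = 70.29/99 = 0.71.
Expenditure multiplier = 1/(1 − MPC) = 1/(1 − 0.71) = 1/0.29 ≈ 3.448.
ΔY = k × ΔG = (+$417 billion) / 0.29 ≈ +$1,437.9 billion.

+$1,437.9 billion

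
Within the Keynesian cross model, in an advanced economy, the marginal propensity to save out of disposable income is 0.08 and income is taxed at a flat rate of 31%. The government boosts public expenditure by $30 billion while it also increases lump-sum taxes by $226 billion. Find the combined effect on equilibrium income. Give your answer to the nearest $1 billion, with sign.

−$487 billion

MPC = 1 − MPS = 1 − 0.08 = 0.92.
Expenditure multiplier = 1/(1 − c(1−t)) = 1/(1 − 0.92×0.69) = 1/0.3652 ≈ 2.738.
ΔG contributes k·ΔG = (+$30 billion) / 0.3652 ≈ +$82.1 billion.
ΔT of +$226 billion changes first-round spending by −c·ΔT = −$207.92 billion, contributing k·(−c·ΔT) = (−$207.92 billion) / 0.3652 ≈ −$569.3 billion.
Net ΔY = k(ΔG − c·ΔT) = (−$177.92 billion) / 0.3652 ≈ −$487 billion.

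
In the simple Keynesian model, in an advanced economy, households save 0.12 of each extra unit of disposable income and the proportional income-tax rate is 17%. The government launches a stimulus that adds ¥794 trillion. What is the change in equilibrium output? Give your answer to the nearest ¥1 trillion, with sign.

+¥2,945 trillion

MPC = 1 − MPS = 1 − 0.12 = 0.88.
Expenditure multiplier = 1/(1 − c(1−t)) = 1/(1 − 0.88×0.83) = 1/0.2696 ≈ 3.709.
ΔY = k × ΔG = (+¥794 trillion) / 0.2696 ≈ +¥2,945 trillion.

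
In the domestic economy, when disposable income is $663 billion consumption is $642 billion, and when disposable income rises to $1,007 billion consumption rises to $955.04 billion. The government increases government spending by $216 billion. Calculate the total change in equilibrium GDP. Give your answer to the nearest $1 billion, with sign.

MPC = ΔC/ΔYd = (955.04 − 642)/(1,007 − 663) = 313.04/344 = 0.91.
Spending multiplier = 1/(1 − MPC) = 1/(1 − 0.91) = 1/0.09 ≈ 11.111.
ΔY = k × ΔG = (+$216 billion) / 0.09 = +$2,400 billion.

+$2,400 billion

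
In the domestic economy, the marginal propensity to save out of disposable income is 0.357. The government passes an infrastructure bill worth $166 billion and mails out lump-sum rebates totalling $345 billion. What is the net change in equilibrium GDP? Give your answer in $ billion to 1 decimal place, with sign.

+$1,086.4 billion

MPC = 1 − MPS = 1 − 0.357 = 0.643.
Expenditure multiplier = 1/(1 − MPC) = 1/(1 − 0.643) = 1/0.357 ≈ 2.801.
ΔG contributes k·ΔG = (+$166 billion) / 0.357 ≈ +$465 billion.
ΔT of −$345 billion changes first-round spending by −c·ΔT = +$221.835 billion, contributing k·(−c·ΔT) = (+$221.835 billion) / 0.357 ≈ +$621.4 billion.
Net ΔY = k(ΔG − c·ΔT) = (+$387.835 billion) / 0.357 ≈ +$1,086.4 billion.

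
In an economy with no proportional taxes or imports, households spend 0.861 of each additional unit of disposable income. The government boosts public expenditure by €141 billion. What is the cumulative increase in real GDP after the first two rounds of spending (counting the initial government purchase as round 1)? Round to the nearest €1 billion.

Round 1 adds ΔG = €141 billion; each later round is MPC = 0.861 times the previous.
After 2 rounds: 141 + 121.401 = ΔG·(1 − c^2)/(1 − c) = 141 × (1 − 0.741321)/0.139 ≈ €262 billion.

€262 billion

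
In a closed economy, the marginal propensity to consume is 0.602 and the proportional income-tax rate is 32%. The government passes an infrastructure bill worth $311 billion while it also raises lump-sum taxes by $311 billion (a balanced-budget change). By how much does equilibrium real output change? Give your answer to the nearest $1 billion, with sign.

+$210 billion

Expenditure multiplier = 1/(1 − c(1−t)) = 1/(1 − 0.602×0.68) = 1/0.59064 ≈ 1.693.
ΔG contributes k·ΔG = (+$311 billion) / 0.59064 ≈ +$526.5 billion.
ΔT of +$311 billion changes first-round spending by −c·ΔT = −$187.222 billion, contributing k·(−c·ΔT) = (−$187.222 billion) / 0.59064 ≈ −$317 billion.
Net ΔY = k(ΔG − c·ΔT) = (+$123.778 billion) / 0.59064 ≈ +$210 billion.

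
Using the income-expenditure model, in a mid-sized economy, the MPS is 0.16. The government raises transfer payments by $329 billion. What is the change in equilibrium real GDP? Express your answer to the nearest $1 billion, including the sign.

MPC = 1 − MPS = 1 − 0.16 = 0.84.
The transfer change shifts disposable income by +$329 billion, so first-round consumption changes by c·ΔTR = 0.84 × (+$329 billion) = +$276.36 billion.
Expenditure multiplier = 1/(1 − MPC) = 1/(1 − 0.84) = 1/0.16 = 6.25.
The transfer multiplier is c × k = 5.25, so ΔY = k × (c·ΔTR) = (+$276.36 billion) / 0.16 ≈ +$1,727 billion.

+$1,727 billion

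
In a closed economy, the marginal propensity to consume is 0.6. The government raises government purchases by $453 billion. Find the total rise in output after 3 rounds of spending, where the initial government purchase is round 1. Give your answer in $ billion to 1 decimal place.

$887.9 billion

Round 1 adds ΔG = $453 billion; each later round is MPC = 0.6 times the previous.
After 3 rounds: 453 + 271.8 + 163.08 = ΔG·(1 − c^3)/(1 − c) = 453 × (1 − 0.216)/0.4 ≈ $887.9 billion.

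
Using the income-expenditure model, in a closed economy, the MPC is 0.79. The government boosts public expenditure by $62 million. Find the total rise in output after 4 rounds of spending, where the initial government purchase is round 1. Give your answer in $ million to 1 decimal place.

$180.2 million

Round 1 adds ΔG = $62 million; each later round is MPC = 0.79 times the previous.
After 4 rounds: 62 + 48.98 + 38.6942 + 30.568418 = ΔG·(1 − c^4)/(1 − c) = 62 × (1 − 0.38950081)/0.21 ≈ $180.2 million.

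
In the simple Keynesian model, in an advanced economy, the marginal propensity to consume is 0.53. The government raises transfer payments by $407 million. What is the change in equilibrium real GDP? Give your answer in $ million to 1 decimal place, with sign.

+$459.0 million

The transfer change shifts disposable income by +$407 million, so first-round consumption changes by c·ΔTR = 0.53 × (+$407 million) = +$215.71 million.
Expenditure multiplier = 1/(1 − MPC) = 1/(1 − 0.53) = 1/0.47 ≈ 2.128.
The transfer multiplier is c × k ≈ 1.128, so ΔY = k × (c·ΔTR) = (+$215.71 million) / 0.47 ≈ +$459 million.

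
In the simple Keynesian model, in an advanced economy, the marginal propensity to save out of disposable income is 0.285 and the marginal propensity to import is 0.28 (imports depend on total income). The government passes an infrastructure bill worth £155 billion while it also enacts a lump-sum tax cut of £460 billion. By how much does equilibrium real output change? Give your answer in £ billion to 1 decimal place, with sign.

MPC = 1 − MPS = 1 − 0.285 = 0.715.
Expenditure multiplier = 1/(1 − c + m) = 1/(1 − 0.715 + 0.28) = 1/0.565 ≈ 1.77.
ΔG contributes k·ΔG = (+£155 billion) / 0.565 ≈ +£274.3 billion.
ΔT of −£460 billion changes first-round spending by −c·ΔT = +£328.9 billion, contributing k·(−c·ΔT) = (+£328.9 billion) / 0.565 ≈ +£582.1 billion.
Net ΔY = k(ΔG − c·ΔT) = (+£483.9 billion) / 0.565 ≈ +£856.5 billion.

+£856.5 billion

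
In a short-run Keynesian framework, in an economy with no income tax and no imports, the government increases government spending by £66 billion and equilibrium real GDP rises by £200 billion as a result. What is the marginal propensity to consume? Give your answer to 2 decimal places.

0.67

Implied spending multiplier k = ΔY/ΔG = 200/66 ≈ 3.0303.
Since k = 1/(1 − MPC), MPC = 1 − 1/k = 1 − ΔG/ΔY = 1 − 66/200 = 0.67.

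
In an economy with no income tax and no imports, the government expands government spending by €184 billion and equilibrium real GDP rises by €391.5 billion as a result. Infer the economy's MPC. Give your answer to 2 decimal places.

0.53

Implied spending multiplier k = ΔY/ΔG = 391.5/184 ≈ 2.1277.
Since k = 1/(1 − MPC), MPC = 1 − 1/k = 1 − ΔG/ΔY = 1 − 184/391.5 ≈ 0.53.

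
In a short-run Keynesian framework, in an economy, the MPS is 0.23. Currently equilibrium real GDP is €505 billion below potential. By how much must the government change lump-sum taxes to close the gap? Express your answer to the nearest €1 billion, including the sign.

MPC = 1 − MPS = 1 − 0.23 = 0.77.
Spending multiplier = 1/(1 − MPC) = 1/(1 − 0.77) = 1/0.23 ≈ 4.348.
Tax multiplier = −c·k = −0.77/0.23 ≈ −3.348. Need ΔY = +€505 billion, so ΔT = ΔY/(−c·k) = −(+€505 billion) × 0.23 / 0.77 ≈ −€151 billion.
The government should cut lump-sum taxes by €151 billion.

−€151 billion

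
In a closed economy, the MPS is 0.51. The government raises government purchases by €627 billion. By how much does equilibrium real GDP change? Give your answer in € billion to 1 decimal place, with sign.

+€1,229.4 billion

MPC = 1 − MPS = 1 − 0.51 = 0.49.
Government-spending multiplier = 1/(1 − MPC) = 1/(1 − 0.49) = 1/0.51 ≈ 1.961.
ΔY = k × ΔG = (+€627 billion) / 0.51 ≈ +€1,229.4 billion.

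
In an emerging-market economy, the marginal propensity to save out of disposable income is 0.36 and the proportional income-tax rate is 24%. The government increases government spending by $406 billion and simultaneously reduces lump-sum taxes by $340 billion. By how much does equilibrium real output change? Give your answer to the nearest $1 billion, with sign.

MPC = 1 − MPS = 1 − 0.36 = 0.64.
Expenditure multiplier = 1/(1 − c(1−t)) = 1/(1 − 0.64×0.76) = 1/0.5136 ≈ 1.947.
ΔG contributes k·ΔG = (+$406 billion) / 0.5136 ≈ +$790.5 billion.
ΔT of −$340 billion changes first-round spending by −c·ΔT = +$217.6 billion, contributing k·(−c·ΔT) = (+$217.6 billion) / 0.5136 ≈ +$423.7 billion.
Net ΔY = k(ΔG − c·ΔT) = (+$623.6 billion) / 0.5136 ≈ +$1,214 billion.

+$1,214 billion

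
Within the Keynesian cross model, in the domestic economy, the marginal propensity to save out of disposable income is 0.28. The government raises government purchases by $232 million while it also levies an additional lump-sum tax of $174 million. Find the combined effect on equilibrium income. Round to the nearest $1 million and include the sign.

MPC = 1 − MPS = 1 − 0.28 = 0.72.
Expenditure multiplier = 1/(1 − MPC) = 1/(1 − 0.72) = 1/0.28 ≈ 3.571.
ΔG contributes k·ΔG = (+$232 million) / 0.28 ≈ +$828.6 million.
ΔT of +$174 million changes first-round spending by −c·ΔT = −$125.28 million, contributing k·(−c·ΔT) = (−$125.28 million) / 0.28 ≈ −$447.4 million.
Net ΔY = k(ΔG − c·ΔT) = (+$106.72 million) / 0.28 ≈ +$381 million.

+$381 million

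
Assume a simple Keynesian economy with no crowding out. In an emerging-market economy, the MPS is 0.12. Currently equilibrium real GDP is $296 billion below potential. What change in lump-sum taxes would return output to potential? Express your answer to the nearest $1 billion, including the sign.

MPC = 1 − MPS = 1 − 0.12 = 0.88.
Spending multiplier = 1/(1 − MPC) = 1/(1 − 0.88) = 1/0.12 ≈ 8.333.
Tax multiplier = −c·k = −0.88/0.12 ≈ −7.333. Need ΔY = +$296 billion, so ΔT = ΔY/(−c·k) = −(+$296 billion) × 0.12 / 0.88 ≈ −$40 billion.
The government should cut lump-sum taxes by $40 billion.

−$40 billion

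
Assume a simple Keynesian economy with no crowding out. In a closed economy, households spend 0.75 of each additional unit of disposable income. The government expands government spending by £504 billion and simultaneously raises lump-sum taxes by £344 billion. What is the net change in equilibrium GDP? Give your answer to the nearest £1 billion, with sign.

Expenditure multiplier = 1/(1 − MPC) = 1/(1 − 0.75) = 1/0.25 = 4.
ΔG contributes k·ΔG = (+£504 billion) / 0.25 = +£2,016 billion.
ΔT of +£344 billion changes first-round spending by −c·ΔT = −£258 billion, contributing k·(−c·ΔT) = (−£258 billion) / 0.25 = −£1,032 billion.
Net ΔY = k(ΔG − c·ΔT) = (+£246 billion) / 0.25 = +£984 billion.

+£984 billion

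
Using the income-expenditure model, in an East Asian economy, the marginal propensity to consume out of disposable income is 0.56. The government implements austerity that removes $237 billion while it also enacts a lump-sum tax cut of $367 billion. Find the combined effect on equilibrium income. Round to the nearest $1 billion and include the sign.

Expenditure multiplier = 1/(1 − MPC) = 1/(1 − 0.56) = 1/0.44 ≈ 2.273.
ΔG contributes k·ΔG = (−$237 billion) / 0.44 ≈ −$538.6 billion.
ΔT of −$367 billion changes first-round spending by −c·ΔT = +$205.52 billion, contributing k·(−c·ΔT) = (+$205.52 billion) / 0.44 ≈ +$467.1 billion.
Net ΔY = k(ΔG − c·ΔT) = (−$31.48 billion) / 0.44 ≈ −$72 billion.

−$72 billion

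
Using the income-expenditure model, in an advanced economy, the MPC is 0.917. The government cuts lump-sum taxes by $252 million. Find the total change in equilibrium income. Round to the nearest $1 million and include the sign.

A lump-sum tax change of −$252 million shifts disposable income by +$252 million; first-round consumption changes by −c × ΔT = −0.917 × (−$252 million) = +$231.084 million.
Expenditure multiplier = 1/(1 − MPC) = 1/(1 − 0.917) = 1/0.083 ≈ 12.048.
The tax multiplier is −c × k ≈ −11.048, so ΔY = k × (−c·ΔT) = (+$231.084 million) / 0.083 ≈ +$2,784 million.

+$2,784 million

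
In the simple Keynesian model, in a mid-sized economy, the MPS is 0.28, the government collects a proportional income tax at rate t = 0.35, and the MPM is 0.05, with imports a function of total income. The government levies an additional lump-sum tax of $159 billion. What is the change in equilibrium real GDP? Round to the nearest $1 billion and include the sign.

MPC = 1 − MPS = 1 − 0.28 = 0.72.
A lump-sum tax change of +$159 billion shifts disposable income by −$159 billion; first-round consumption changes by −c × ΔT = −0.72 × (+$159 billion) = −$114.48 billion.
Expenditure multiplier = 1/(1 − c(1−t) + m) = 1/(1 − 0.72×0.65 + 0.05) = 1/0.582 ≈ 1.718.
The tax multiplier is −c × k ≈ −1.237, so ΔY = k × (−c·ΔT) = (−$114.48 billion) / 0.582 ≈ −$197 billion.

−$197 billion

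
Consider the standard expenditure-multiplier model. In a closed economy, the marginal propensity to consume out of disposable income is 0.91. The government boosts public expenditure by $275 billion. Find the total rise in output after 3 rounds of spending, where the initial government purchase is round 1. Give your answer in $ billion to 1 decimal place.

Round 1 adds ΔG = $275 billion; each later round is MPC = 0.91 times the previous.
After 3 rounds: 275 + 250.25 + 227.7275 = ΔG·(1 − c^3)/(1 − c) = 275 × (1 − 0.753571)/0.09 ≈ $753 billion.

$753.0 billion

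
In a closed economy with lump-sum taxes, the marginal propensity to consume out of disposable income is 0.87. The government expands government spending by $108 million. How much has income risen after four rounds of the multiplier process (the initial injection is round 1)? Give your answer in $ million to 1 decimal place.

$354.8 million

Round 1 adds ΔG = $108 million; each later round is MPC = 0.87 times the previous.
After 4 rounds: 108 + 93.96 + 81.7452 + 71.118324 = ΔG·(1 − c^4)/(1 − c) = 108 × (1 − 0.57289761)/0.13 ≈ $354.8 million.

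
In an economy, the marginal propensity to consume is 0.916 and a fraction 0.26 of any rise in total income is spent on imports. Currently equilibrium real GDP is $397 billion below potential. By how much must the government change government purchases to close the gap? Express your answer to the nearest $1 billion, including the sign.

Spending multiplier = 1/(1 − c + m) = 1/(1 − 0.916 + 0.26) = 1/0.344 ≈ 2.907.
Need ΔY = +$397 billion, so ΔG = ΔY/k = (+$397 billion) × 0.344 ≈ +$137 billion.
The government should increase government purchases by $137 billion.

+$137 billion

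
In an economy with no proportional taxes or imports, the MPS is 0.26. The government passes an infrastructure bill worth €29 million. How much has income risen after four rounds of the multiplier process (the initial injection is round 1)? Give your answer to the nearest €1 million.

€78 million

MPC = 1 − MPS = 1 − 0.26 = 0.74.
Round 1 adds ΔG = €29 million; each later round is MPC = 0.74 times the previous.
After 4 rounds: 29 + 21.46 + 15.8804 + 11.751496 = ΔG·(1 − c^4)/(1 − c) = 29 × (1 − 0.29986576)/0.26 ≈ €78 million.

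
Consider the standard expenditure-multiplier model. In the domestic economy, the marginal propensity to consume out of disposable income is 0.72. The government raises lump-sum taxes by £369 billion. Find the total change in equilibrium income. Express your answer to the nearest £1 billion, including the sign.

−£949 billion

A lump-sum tax change of +£369 billion shifts disposable income by −£369 billion; first-round consumption changes by −c × ΔT = −0.72 × (+£369 billion) = −£265.68 billion.
Expenditure multiplier = 1/(1 − MPC) = 1/(1 − 0.72) = 1/0.28 ≈ 3.571.
The tax multiplier is −c × k ≈ −2.571, so ΔY = k × (−c·ΔT) = (−£265.68 billion) / 0.28 ≈ −£949 billion.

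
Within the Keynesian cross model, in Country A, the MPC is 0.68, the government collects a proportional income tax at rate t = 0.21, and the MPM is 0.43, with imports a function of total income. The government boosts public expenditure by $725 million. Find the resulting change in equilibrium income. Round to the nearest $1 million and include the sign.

+$812 million

Spending multiplier = 1/(1 − c(1−t) + m) = 1/(1 − 0.68×0.79 + 0.43) = 1/0.8928 ≈ 1.12.
ΔY = k × ΔG = (+$725 million) / 0.8928 ≈ +$812 million.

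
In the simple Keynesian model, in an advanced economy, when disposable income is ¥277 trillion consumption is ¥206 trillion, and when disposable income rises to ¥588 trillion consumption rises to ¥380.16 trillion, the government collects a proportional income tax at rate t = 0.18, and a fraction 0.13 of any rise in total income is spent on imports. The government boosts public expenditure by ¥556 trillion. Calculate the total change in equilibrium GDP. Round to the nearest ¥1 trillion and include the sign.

+¥829 trillion

MPC = ΔC/ΔYd = (380.16 − 206)/(588 − 277) = 174.16/311 = 0.56.
Spending multiplier = 1/(1 − c(1−t) + m) = 1/(1 − 0.56×0.82 + 0.13) = 1/0.6708 ≈ 1.491.
ΔY = k × ΔG = (+¥556 trillion) / 0.6708 ≈ +¥829 trillion.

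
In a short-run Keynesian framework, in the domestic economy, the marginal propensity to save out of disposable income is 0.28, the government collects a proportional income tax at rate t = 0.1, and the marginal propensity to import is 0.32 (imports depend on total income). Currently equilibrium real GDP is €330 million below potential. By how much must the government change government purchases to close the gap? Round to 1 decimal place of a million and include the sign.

+€221.8 million

MPC = 1 − MPS = 1 − 0.28 = 0.72.
Spending multiplier = 1/(1 − c(1−t) + m) = 1/(1 − 0.72×0.9 + 0.32) = 1/0.672 ≈ 1.488.
Need ΔY = +€330 million, so ΔG = ΔY/k = (+€330 million) × 0.672 ≈ +€221.8 million.
The government should increase government purchases by €221.8 million.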